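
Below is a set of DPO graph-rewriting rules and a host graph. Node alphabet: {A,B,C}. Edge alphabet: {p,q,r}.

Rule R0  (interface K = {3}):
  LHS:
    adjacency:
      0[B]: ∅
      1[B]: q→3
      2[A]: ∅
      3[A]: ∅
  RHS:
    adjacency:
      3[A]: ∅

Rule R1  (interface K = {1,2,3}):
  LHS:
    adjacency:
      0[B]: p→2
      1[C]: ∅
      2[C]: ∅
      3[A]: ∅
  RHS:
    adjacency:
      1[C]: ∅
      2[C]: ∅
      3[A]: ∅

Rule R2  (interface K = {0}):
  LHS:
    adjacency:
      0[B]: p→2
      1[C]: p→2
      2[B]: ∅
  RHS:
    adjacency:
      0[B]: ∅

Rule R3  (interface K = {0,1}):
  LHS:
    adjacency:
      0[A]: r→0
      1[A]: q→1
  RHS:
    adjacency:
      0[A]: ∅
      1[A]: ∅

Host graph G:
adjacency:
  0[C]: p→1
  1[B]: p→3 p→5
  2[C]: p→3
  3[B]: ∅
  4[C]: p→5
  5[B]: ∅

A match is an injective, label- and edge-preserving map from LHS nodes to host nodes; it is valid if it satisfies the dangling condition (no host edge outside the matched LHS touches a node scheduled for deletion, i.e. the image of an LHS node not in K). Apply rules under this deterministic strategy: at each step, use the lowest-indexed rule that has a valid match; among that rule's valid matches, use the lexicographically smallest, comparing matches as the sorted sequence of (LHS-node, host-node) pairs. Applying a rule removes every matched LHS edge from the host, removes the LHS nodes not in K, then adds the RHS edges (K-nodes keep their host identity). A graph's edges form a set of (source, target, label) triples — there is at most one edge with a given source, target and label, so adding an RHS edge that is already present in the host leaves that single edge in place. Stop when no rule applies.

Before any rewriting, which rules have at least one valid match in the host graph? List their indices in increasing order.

Answer: [R2]

Steps:
R0: no valid match — LHS pattern not found
R1: no valid match — LHS pattern not found
R2: 2 valid matches — {0↦1, 1↦2, 2↦3}, {0↦1, 1↦4, 2↦5}
R3: no valid match — LHS pattern not found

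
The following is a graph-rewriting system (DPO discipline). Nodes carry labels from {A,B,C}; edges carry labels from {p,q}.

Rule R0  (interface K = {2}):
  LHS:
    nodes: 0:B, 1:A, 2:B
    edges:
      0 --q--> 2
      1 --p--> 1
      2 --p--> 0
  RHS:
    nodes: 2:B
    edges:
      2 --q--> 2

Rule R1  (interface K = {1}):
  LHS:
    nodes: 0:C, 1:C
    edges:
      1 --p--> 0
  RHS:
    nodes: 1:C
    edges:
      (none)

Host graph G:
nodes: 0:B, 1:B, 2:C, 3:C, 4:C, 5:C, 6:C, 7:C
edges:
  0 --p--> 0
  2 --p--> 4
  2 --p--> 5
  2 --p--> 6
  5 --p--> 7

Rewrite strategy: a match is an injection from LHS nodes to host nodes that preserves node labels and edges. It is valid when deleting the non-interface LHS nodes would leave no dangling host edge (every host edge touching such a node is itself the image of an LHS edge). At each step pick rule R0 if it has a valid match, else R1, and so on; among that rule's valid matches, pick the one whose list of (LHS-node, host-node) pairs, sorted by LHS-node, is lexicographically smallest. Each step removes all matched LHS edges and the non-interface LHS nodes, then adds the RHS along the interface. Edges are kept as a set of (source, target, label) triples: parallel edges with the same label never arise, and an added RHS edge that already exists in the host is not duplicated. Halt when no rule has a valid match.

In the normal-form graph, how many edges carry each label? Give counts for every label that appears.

Answer: p:1

Derivation:
start.  V:8 E:5  edges: 0-p->0 2-p->4 2-p->5 2-p->6 5-p->7
1. fire R1 via {0↦4, 1↦2}  →  V:7 E:4  edges: 0-p->0 2-p->5 2-p->6 5-p->7
2. fire R1 via {0↦6, 1↦2}  →  V:6 E:3  edges: 0-p->0 2-p->5 5-p->7
3. fire R1 via {0↦7, 1↦5}  →  V:5 E:2  edges: 0-p->0 2-p->5
4. fire R1 via {0↦5, 1↦2}  →  V:4 E:1  edges: 0-p->0
halt: no rule applies after step 4
NF edges: [(0, 0, 'p')]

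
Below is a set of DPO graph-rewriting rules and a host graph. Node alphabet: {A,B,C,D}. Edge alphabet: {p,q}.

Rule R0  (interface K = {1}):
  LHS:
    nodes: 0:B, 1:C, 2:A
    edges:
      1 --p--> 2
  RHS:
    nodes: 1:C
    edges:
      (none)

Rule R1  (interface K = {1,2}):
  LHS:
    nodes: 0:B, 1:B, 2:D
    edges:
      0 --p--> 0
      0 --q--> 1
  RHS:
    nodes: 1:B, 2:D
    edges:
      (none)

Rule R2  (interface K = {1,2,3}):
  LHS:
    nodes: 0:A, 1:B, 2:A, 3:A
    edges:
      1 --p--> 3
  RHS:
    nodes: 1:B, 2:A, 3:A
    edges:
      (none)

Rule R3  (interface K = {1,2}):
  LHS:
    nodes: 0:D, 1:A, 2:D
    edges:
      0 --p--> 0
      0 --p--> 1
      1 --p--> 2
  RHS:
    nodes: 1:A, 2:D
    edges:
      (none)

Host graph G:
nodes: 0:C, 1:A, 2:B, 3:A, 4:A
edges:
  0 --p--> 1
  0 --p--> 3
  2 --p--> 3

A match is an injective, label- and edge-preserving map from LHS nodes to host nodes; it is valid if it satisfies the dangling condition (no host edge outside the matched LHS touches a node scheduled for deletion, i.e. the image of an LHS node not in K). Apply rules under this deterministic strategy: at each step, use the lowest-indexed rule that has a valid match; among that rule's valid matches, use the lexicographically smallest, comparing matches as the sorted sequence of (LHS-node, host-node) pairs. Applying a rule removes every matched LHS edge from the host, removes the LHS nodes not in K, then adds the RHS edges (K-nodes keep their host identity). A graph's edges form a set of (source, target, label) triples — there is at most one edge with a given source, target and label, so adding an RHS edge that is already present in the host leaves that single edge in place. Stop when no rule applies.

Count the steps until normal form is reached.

[0] host  ⇒  5 nodes, 3 edges  {0-p->1 0-p->3 2-p->3}
[1] R2 @ {0↦4, 1↦2, 2↦1, 3↦3}  ⇒  4 nodes, 2 edges  {0-p->1 0-p->3}
[2] R0 @ {0↦2, 1↦0, 2↦1}  ⇒  2 nodes, 1 edges  {0-p->3}
halt: no rule applies after step 2

Answer: 2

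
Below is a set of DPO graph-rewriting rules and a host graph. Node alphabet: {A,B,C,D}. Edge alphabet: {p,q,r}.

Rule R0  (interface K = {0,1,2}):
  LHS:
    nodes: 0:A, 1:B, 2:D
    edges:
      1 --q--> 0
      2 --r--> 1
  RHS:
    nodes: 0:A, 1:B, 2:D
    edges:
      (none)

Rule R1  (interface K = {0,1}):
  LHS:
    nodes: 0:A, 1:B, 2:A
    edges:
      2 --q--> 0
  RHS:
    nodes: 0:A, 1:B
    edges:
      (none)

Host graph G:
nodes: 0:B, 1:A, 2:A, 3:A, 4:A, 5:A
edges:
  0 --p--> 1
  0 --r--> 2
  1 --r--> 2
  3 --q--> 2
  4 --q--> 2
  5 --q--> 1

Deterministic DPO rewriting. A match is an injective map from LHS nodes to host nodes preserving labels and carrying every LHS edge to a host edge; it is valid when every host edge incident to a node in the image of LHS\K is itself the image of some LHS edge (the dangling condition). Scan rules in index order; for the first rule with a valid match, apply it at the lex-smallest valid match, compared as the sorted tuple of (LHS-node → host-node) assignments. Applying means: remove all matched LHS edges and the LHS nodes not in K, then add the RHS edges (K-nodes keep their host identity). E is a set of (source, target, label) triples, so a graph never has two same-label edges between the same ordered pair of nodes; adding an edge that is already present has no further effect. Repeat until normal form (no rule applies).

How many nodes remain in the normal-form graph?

Answer: 3

Rewrite trace:
start.  V:6 E:6  edges: 0-p->1 0-r->2 1-r->2 3-q->2 4-q->2 5-q->1
1. fire R1 via {0↦1, 1↦0, 2↦5}  →  V:5 E:5  edges: 0-p->1 0-r->2 1-r->2 3-q->2 4-q->2
2. fire R1 via {0↦2, 1↦0, 2↦3}  →  V:4 E:4  edges: 0-p->1 0-r->2 1-r->2 4-q->2
3. fire R1 via {0↦2, 1↦0, 2↦4}  →  V:3 E:3  edges: 0-p->1 0-r->2 1-r->2
final graph: no rule applies after step 3
NF nodes: {0:B, 1:A, 2:A}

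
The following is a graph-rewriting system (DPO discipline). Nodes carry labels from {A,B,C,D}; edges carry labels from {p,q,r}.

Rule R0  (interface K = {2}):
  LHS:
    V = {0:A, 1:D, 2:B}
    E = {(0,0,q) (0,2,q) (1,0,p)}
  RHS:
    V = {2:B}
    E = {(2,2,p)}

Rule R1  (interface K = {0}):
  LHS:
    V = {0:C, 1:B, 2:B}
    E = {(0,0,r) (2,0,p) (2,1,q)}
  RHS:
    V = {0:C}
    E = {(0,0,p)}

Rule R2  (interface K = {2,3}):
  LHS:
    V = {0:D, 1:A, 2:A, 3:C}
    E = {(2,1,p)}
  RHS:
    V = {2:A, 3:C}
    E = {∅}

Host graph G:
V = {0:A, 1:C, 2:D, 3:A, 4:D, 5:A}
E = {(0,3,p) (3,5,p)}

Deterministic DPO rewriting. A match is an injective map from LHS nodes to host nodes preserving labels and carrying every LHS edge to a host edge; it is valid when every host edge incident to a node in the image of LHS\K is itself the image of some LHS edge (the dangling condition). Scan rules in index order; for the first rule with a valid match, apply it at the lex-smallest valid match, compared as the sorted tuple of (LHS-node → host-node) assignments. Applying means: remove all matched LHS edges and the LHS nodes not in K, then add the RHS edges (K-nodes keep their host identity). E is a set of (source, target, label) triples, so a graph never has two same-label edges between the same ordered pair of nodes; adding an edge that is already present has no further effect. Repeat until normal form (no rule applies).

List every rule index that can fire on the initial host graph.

R0: no valid match — LHS pattern not found
R1: no valid match — LHS pattern not found
R2: 2 valid matches — {0↦2, 1↦5, 2↦3, 3↦1}, {0↦4, 1↦5, 2↦3, 3↦1}

Answer: [R2]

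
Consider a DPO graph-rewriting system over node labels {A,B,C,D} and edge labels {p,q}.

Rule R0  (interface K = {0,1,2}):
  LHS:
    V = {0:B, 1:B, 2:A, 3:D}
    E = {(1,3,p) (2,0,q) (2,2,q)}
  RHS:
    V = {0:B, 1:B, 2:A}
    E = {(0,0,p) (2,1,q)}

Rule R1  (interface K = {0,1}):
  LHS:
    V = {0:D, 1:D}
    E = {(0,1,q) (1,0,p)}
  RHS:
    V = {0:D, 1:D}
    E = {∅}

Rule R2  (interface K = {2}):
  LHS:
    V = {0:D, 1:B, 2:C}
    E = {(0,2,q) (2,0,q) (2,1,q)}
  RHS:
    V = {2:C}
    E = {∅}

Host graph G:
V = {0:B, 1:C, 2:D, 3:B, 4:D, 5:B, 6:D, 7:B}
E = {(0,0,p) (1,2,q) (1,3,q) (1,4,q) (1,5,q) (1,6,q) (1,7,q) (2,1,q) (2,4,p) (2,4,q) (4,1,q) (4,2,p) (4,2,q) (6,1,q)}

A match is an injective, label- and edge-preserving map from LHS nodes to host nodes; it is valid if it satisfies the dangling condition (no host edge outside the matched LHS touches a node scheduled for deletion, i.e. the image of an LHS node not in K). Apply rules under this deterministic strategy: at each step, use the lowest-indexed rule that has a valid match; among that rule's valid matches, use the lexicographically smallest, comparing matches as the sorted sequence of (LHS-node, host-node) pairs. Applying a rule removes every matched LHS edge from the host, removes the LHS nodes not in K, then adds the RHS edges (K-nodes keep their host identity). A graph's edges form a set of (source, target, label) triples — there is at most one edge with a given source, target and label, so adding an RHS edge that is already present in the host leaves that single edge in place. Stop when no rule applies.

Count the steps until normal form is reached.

Answer: 5

Derivation:
[0] host  ⇒  8 nodes, 14 edges  {0-p->0 1-q->2 1-q->3 1-q->4 1-q->5 1-q->6 1-q->7 2-q->1 2-p->4 2-q->4 4-q->1 4-p->2 4-q->2 6-q->1}
[1] R1 @ {0↦2, 1↦4}  ⇒  8 nodes, 12 edges  {0-p->0 1-q->2 1-q->3 1-q->4 1-q->5 1-q->6 1-q->7 2-q->1 2-p->4 4-q->1 4-q->2 6-q->1}
[2] R1 @ {0↦4, 1↦2}  ⇒  8 nodes, 10 edges  {0-p->0 1-q->2 1-q->3 1-q->4 1-q->5 1-q->6 1-q->7 2-q->1 4-q->1 6-q->1}
[3] R2 @ {0↦2, 1↦3, 2↦1}  ⇒  6 nodes, 7 edges  {0-p->0 1-q->4 1-q->5 1-q->6 1-q->7 4-q->1 6-q->1}
[4] R2 @ {0↦4, 1↦5, 2↦1}  ⇒  4 nodes, 4 edges  {0-p->0 1-q->6 1-q->7 6-q->1}
[5] R2 @ {0↦6, 1↦7, 2↦1}  ⇒  2 nodes, 1 edges  {0-p->0}
final graph: no rule applies after step 5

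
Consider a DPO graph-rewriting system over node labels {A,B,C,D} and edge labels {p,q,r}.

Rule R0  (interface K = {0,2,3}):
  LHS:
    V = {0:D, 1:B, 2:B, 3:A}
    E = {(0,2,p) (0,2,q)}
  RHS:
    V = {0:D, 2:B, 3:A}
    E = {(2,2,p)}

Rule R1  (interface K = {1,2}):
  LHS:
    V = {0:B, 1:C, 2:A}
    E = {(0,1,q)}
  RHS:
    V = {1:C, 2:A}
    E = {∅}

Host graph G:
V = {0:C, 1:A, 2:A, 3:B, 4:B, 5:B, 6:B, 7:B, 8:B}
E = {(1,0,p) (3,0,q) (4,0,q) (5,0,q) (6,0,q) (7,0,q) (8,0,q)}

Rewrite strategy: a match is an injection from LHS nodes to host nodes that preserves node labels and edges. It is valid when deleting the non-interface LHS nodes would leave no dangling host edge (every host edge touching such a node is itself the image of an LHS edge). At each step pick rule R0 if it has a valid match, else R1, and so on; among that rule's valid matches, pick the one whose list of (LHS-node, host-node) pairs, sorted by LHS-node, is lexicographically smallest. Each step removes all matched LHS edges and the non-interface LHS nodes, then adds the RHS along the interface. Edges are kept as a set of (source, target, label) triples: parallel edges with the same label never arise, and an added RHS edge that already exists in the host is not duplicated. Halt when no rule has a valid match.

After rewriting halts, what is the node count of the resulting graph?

start.  V:9 E:7  edges: 1-p->0 3-q->0 4-q->0 5-q->0 6-q->0 7-q->0 8-q->0
1. fire R1 via {0↦3, 1↦0, 2↦1}  →  V:8 E:6  edges: 1-p->0 4-q->0 5-q->0 6-q->0 7-q->0 8-q->0
2. fire R1 via {0↦4, 1↦0, 2↦1}  →  V:7 E:5  edges: 1-p->0 5-q->0 6-q->0 7-q->0 8-q->0
3. fire R1 via {0↦5, 1↦0, 2↦1}  →  V:6 E:4  edges: 1-p->0 6-q->0 7-q->0 8-q->0
4. fire R1 via {0↦6, 1↦0, 2↦1}  →  V:5 E:3  edges: 1-p->0 7-q->0 8-q->0
5. fire R1 via {0↦7, 1↦0, 2↦1}  →  V:4 E:2  edges: 1-p->0 8-q->0
6. fire R1 via {0↦8, 1↦0, 2↦1}  →  V:3 E:1  edges: 1-p->0
halt: no rule applies after step 6
NF nodes: {0:C, 1:A, 2:A}

Answer: 3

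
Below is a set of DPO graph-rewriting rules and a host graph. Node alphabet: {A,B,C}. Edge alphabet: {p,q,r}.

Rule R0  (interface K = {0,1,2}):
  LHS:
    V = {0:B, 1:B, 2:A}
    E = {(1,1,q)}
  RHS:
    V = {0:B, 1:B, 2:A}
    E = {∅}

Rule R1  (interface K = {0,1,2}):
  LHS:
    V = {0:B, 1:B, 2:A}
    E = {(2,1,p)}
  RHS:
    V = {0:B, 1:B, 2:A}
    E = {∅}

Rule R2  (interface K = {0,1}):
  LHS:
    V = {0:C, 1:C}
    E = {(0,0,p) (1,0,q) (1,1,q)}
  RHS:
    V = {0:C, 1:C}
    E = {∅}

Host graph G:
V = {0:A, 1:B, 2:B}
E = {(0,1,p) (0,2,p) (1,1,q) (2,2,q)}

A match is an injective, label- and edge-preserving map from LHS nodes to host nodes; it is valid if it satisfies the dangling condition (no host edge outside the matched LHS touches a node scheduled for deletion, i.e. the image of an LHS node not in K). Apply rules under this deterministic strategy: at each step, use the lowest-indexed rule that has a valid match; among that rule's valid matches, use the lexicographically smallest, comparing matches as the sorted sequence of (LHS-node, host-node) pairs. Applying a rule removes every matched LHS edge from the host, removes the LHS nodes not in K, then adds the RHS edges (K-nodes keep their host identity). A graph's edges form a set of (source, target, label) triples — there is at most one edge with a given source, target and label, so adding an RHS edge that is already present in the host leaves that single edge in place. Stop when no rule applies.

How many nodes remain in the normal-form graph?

Answer: 3

Steps:
start.  V:3 E:4  edges: 0-p->1 0-p->2 1-q->1 2-q->2
1. fire R0 via {0↦1, 1↦2, 2↦0}  →  V:3 E:3  edges: 0-p->1 0-p->2 1-q->1
2. fire R0 via {0↦2, 1↦1, 2↦0}  →  V:3 E:2  edges: 0-p->1 0-p->2
3. fire R1 via {0↦1, 1↦2, 2↦0}  →  V:3 E:1  edges: 0-p->1
4. fire R1 via {0↦2, 1↦1, 2↦0}  →  V:3 E:0  edges: ∅
normal form: no rule applies after step 4
NF nodes: {0:A, 1:B, 2:B}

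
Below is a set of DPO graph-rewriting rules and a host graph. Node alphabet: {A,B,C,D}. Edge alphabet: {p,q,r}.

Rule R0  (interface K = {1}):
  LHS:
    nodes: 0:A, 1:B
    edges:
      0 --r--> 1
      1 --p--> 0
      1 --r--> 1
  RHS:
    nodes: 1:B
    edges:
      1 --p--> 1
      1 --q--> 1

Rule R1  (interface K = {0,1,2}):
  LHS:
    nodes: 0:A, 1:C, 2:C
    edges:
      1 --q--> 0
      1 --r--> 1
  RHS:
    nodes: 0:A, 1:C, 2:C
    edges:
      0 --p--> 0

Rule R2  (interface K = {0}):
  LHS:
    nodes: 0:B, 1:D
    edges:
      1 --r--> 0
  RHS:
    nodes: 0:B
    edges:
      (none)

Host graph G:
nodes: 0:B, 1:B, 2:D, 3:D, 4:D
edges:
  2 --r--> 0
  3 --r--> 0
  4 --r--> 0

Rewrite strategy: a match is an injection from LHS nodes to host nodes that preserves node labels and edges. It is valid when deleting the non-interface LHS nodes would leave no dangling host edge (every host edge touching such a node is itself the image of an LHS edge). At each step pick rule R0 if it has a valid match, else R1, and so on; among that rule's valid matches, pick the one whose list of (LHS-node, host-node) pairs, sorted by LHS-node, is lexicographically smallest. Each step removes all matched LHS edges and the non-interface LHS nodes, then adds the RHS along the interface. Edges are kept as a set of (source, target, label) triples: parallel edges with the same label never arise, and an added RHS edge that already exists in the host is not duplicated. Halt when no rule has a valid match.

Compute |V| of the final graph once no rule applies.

[0] host  ⇒  5 nodes, 3 edges  {2-r->0 3-r->0 4-r->0}
[1] R2 @ {0↦0, 1↦2}  ⇒  4 nodes, 2 edges  {3-r->0 4-r->0}
[2] R2 @ {0↦0, 1↦3}  ⇒  3 nodes, 1 edges  {4-r->0}
[3] R2 @ {0↦0, 1↦4}  ⇒  2 nodes, 0 edges  {∅}
halt: no rule applies after step 3
NF nodes: {0:B, 1:B}

Answer: 2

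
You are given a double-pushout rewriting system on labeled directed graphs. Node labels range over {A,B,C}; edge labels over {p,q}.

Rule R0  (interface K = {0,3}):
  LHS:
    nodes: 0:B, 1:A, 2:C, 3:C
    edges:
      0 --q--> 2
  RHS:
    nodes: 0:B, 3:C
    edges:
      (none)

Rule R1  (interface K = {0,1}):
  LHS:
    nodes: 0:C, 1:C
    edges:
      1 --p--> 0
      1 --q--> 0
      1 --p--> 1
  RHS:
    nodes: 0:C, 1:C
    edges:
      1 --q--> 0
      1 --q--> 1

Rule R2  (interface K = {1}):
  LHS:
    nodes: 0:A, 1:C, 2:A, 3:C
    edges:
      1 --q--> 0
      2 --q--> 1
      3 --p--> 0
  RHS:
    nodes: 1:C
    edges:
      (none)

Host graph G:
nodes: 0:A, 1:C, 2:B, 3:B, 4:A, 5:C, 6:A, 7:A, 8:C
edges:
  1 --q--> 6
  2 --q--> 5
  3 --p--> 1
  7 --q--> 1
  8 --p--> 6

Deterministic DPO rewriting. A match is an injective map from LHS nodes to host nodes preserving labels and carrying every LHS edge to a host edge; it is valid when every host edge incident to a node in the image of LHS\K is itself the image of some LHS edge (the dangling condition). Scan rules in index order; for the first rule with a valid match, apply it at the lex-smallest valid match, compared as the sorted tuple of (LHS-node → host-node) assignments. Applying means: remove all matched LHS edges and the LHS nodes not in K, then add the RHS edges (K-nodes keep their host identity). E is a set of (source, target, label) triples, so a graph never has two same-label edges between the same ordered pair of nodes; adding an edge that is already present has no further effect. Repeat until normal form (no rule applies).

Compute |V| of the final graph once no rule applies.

initial: |V|=9 |E|=5  E = 1-q->6 2-q->5 3-p->1 7-q->1 8-p->6
step 1: apply R0 at {0↦2, 1↦0, 2↦5, 3↦1}  → |V|=7 |E|=4  E = 1-q->6 3-p->1 7-q->1 8-p->6
step 2: apply R2 at {0↦6, 1↦1, 2↦7, 3↦8}  → |V|=4 |E|=1  E = 3-p->1
halt: no rule applies after step 2
NF nodes: {1:C, 2:B, 3:B, 4:A}

Answer: 4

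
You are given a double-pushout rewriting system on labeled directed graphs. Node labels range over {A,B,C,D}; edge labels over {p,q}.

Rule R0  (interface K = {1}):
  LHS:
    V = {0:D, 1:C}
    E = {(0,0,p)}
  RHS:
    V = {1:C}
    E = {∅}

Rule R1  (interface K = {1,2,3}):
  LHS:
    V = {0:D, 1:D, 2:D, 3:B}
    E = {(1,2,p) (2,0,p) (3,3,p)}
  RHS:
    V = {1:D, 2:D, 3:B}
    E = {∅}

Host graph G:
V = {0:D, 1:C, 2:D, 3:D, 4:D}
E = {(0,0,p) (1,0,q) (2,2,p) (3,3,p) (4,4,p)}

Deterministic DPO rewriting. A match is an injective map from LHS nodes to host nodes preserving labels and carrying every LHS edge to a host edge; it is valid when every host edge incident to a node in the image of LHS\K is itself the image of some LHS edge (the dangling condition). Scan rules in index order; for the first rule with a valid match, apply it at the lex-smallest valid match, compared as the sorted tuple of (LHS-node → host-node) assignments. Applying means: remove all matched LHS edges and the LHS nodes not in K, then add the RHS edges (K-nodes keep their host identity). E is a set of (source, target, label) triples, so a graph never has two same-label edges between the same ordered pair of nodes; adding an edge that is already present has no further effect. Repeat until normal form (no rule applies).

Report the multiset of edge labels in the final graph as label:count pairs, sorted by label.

[0] host  ⇒  5 nodes, 5 edges  {0-p->0 1-q->0 2-p->2 3-p->3 4-p->4}
[1] R0 @ {0↦2, 1↦1}  ⇒  4 nodes, 4 edges  {0-p->0 1-q->0 3-p->3 4-p->4}
[2] R0 @ {0↦3, 1↦1}  ⇒  3 nodes, 3 edges  {0-p->0 1-q->0 4-p->4}
[3] R0 @ {0↦4, 1↦1}  ⇒  2 nodes, 2 edges  {0-p->0 1-q->0}
halt: no rule applies after step 3
NF edges: [(0, 0, 'p'), (1, 0, 'q')]

Answer: p:1 q:1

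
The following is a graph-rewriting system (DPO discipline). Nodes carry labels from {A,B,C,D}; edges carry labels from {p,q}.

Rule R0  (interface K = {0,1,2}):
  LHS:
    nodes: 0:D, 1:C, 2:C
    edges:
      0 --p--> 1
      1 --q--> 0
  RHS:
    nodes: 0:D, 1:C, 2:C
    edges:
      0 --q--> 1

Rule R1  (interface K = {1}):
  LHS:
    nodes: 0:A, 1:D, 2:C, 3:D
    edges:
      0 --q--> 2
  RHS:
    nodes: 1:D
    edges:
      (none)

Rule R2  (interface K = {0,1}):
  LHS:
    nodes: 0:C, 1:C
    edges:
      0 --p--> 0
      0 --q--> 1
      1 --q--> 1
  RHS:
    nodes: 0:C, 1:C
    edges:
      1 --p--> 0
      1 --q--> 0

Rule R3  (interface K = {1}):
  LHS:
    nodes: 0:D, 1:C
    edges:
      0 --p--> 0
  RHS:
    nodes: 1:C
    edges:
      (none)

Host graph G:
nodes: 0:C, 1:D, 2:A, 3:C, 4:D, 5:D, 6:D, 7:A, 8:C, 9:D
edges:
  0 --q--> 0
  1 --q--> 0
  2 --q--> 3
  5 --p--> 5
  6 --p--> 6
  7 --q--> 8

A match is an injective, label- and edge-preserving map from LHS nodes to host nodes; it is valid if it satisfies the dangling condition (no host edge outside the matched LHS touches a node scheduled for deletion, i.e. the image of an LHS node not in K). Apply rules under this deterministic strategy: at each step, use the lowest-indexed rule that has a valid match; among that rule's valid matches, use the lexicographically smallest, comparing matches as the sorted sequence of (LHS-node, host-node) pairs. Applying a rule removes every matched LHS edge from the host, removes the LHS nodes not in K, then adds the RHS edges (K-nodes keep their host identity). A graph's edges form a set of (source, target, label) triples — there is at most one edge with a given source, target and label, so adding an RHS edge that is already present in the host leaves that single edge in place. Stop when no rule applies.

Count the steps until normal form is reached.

Answer: 4

Derivation:
initial: |V|=10 |E|=6  E = 0-q->0 1-q->0 2-q->3 5-p->5 6-p->6 7-q->8
step 1: apply R1 at {0↦2, 1↦1, 2↦3, 3↦4}  → |V|=7 |E|=5  E = 0-q->0 1-q->0 5-p->5 6-p->6 7-q->8
step 2: apply R1 at {0↦7, 1↦1, 2↦8, 3↦9}  → |V|=4 |E|=4  E = 0-q->0 1-q->0 5-p->5 6-p->6
step 3: apply R3 at {0↦5, 1↦0}  → |V|=3 |E|=3  E = 0-q->0 1-q->0 6-p->6
step 4: apply R3 at {0↦6, 1↦0}  → |V|=2 |E|=2  E = 0-q->0 1-q->0
final graph: no rule applies after step 4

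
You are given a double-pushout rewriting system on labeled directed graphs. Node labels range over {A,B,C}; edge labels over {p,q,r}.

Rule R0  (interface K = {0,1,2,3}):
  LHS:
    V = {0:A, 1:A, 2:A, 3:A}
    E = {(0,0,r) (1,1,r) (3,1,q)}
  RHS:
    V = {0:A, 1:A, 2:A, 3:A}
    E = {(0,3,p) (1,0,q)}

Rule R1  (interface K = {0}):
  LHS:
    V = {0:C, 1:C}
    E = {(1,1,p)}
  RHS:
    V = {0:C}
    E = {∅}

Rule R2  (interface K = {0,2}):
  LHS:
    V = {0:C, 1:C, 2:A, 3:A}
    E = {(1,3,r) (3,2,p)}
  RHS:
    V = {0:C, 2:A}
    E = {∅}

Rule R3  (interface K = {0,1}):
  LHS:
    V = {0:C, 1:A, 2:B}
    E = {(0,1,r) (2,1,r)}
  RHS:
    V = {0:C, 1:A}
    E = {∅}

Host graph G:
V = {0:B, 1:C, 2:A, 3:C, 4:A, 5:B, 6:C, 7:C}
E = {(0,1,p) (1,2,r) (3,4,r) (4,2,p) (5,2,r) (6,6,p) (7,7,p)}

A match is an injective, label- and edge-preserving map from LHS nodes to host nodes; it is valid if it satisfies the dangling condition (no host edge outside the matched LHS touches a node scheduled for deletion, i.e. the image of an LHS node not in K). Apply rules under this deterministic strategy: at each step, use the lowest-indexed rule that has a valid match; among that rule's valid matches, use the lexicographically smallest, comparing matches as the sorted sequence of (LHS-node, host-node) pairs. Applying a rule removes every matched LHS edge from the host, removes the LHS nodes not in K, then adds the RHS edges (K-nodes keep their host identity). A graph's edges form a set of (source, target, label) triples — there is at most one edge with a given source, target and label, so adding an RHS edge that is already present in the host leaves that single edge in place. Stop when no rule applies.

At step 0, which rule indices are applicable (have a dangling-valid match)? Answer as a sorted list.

Answer: [R1,R2,R3]

Derivation:
R0: no valid match — LHS pattern not found
R1: 6 valid matches — {0↦1, 1↦6}, {0↦1, 1↦7}, {0↦3, 1↦6} (+3 more)
R2: 3 valid matches — {0↦1, 1↦3, 2↦2, 3↦4}, {0↦6, 1↦3, 2↦2, 3↦4}, {0↦7, 1↦3, 2↦2, 3↦4}
R3: 1 valid match — {0↦1, 1↦2, 2↦5}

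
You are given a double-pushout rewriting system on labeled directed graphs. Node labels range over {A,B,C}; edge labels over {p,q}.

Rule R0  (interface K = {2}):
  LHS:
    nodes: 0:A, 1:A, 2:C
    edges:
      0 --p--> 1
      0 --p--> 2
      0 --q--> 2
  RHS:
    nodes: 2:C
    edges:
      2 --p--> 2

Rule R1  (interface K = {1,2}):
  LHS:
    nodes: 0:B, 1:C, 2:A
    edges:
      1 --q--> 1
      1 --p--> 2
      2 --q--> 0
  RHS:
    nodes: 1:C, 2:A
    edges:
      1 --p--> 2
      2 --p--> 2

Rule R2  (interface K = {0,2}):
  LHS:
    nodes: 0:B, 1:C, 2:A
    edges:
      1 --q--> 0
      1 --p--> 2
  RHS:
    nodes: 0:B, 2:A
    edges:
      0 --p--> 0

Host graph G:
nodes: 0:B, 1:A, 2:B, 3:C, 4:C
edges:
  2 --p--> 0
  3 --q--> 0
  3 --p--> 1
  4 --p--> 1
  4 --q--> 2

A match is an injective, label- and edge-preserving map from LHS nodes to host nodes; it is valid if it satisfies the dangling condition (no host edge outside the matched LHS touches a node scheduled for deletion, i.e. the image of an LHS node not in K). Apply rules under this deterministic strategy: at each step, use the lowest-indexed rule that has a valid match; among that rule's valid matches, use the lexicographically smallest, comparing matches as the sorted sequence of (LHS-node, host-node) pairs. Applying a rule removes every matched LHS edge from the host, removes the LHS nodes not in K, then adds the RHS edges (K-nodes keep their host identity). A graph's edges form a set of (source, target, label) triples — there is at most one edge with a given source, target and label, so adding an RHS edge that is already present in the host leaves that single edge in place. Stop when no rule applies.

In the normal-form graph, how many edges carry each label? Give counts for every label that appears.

initial: |V|=5 |E|=5  E = 2-p->0 3-q->0 3-p->1 4-p->1 4-q->2
step 1: apply R2 at {0↦0, 1↦3, 2↦1}  → |V|=4 |E|=4  E = 0-p->0 2-p->0 4-p->1 4-q->2
step 2: apply R2 at {0↦2, 1↦4, 2↦1}  → |V|=3 |E|=3  E = 0-p->0 2-p->0 2-p->2
halt: no rule applies after step 2
NF edges: [(0, 0, 'p'), (2, 0, 'p'), (2, 2, 'p')]

Answer: p:3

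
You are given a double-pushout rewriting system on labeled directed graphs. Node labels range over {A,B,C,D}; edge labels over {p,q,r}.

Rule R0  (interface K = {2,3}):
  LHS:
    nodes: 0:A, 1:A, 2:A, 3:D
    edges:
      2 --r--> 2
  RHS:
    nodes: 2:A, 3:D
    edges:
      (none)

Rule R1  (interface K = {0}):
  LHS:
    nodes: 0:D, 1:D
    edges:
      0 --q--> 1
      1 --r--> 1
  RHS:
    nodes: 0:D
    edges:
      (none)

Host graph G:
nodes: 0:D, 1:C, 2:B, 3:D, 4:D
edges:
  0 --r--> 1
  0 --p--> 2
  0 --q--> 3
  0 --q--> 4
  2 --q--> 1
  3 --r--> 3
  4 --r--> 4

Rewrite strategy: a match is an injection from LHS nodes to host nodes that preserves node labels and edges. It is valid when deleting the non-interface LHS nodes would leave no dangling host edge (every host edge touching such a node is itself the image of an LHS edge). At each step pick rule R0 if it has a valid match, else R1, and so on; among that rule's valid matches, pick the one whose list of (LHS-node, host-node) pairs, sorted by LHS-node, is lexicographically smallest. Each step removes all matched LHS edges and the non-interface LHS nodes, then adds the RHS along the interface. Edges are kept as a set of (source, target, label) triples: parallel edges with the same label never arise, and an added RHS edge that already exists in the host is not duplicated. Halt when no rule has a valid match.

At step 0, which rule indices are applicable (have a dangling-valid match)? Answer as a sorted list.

Answer: [R1]

Rewrite trace:
R0: no valid match — LHS pattern not found
R1: 2 valid matches — {0↦0, 1↦3}, {0↦0, 1↦4}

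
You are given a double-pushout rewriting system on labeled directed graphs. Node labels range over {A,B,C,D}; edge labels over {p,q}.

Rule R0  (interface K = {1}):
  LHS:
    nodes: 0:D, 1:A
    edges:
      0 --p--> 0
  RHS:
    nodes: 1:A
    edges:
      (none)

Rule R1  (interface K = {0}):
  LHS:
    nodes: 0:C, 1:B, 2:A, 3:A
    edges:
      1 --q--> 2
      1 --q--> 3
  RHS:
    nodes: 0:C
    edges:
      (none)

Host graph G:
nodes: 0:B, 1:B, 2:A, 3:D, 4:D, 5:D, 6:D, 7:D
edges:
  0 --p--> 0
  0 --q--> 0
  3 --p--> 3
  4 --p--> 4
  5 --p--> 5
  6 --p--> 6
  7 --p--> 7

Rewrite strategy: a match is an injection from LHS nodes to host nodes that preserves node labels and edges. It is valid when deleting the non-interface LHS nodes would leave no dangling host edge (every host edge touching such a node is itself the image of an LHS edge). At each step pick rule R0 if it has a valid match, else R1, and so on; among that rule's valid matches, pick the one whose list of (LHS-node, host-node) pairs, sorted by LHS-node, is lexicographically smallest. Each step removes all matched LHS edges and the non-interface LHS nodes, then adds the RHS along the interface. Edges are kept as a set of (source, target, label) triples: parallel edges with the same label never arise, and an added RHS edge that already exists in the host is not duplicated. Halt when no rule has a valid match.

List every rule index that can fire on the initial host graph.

Answer: [R0]

Rewrite trace:
R0: 5 valid matches — {0↦3, 1↦2}, {0↦4, 1↦2}, {0↦5, 1↦2} (+2 more)
R1: no valid match — LHS pattern not found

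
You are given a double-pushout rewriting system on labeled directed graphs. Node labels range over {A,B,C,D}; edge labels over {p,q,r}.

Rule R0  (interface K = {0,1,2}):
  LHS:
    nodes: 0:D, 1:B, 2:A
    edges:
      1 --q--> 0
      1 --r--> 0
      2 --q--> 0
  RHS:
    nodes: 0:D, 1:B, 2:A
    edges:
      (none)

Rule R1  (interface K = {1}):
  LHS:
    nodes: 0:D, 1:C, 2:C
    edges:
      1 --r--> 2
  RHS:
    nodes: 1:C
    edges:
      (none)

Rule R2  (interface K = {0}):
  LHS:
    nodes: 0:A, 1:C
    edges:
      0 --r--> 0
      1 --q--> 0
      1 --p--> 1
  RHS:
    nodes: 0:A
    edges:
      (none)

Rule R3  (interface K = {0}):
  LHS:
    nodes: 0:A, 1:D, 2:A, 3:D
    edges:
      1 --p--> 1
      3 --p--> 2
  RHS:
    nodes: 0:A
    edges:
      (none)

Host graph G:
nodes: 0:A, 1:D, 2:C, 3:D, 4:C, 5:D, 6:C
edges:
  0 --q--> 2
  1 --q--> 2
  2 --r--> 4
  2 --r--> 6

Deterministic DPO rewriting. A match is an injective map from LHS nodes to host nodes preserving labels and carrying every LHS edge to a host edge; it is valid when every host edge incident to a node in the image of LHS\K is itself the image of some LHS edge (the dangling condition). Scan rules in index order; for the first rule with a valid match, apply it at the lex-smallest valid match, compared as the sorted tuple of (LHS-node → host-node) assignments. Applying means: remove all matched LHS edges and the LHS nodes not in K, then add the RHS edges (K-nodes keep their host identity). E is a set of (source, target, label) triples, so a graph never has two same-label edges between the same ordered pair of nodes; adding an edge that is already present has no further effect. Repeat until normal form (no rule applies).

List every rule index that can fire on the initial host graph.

Answer: [R1]

Steps:
R0: no valid match — LHS pattern not found
R1: 4 valid matches — {0↦3, 1↦2, 2↦4}, {0↦3, 1↦2, 2↦6}, {0↦5, 1↦2, 2↦4} (+1 more)
R2: no valid match — LHS pattern not found
R3: no valid match — LHS pattern not found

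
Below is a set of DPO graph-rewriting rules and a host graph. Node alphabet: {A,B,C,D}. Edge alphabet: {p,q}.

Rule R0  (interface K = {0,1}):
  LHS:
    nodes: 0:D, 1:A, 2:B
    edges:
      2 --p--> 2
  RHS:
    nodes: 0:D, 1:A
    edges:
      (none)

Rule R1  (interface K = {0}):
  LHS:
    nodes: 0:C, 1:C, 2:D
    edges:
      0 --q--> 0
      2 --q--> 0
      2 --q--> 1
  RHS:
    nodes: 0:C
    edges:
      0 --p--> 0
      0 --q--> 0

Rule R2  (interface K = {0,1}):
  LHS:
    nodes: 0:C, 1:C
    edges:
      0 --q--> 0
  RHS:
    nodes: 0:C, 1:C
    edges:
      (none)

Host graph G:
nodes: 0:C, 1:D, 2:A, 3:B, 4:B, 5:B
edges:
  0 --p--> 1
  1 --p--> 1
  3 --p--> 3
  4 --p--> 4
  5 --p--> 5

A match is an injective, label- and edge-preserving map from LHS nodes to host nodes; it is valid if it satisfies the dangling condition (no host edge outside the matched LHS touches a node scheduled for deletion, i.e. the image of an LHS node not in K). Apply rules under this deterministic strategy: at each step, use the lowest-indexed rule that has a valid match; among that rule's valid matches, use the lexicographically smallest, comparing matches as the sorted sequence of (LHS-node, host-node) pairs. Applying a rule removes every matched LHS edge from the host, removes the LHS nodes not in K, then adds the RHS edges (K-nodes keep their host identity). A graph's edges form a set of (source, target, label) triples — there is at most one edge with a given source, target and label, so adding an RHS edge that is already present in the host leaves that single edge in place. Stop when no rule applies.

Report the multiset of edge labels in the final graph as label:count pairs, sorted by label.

initial: |V|=6 |E|=5  E = 0-p->1 1-p->1 3-p->3 4-p->4 5-p->5
step 1: apply R0 at {0↦1, 1↦2, 2↦3}  → |V|=5 |E|=4  E = 0-p->1 1-p->1 4-p->4 5-p->5
step 2: apply R0 at {0↦1, 1↦2, 2↦4}  → |V|=4 |E|=3  E = 0-p->1 1-p->1 5-p->5
step 3: apply R0 at {0↦1, 1↦2, 2↦5}  → |V|=3 |E|=2  E = 0-p->1 1-p->1
normal form: no rule applies after step 3
NF edges: [(0, 1, 'p'), (1, 1, 'p')]

Answer: p:2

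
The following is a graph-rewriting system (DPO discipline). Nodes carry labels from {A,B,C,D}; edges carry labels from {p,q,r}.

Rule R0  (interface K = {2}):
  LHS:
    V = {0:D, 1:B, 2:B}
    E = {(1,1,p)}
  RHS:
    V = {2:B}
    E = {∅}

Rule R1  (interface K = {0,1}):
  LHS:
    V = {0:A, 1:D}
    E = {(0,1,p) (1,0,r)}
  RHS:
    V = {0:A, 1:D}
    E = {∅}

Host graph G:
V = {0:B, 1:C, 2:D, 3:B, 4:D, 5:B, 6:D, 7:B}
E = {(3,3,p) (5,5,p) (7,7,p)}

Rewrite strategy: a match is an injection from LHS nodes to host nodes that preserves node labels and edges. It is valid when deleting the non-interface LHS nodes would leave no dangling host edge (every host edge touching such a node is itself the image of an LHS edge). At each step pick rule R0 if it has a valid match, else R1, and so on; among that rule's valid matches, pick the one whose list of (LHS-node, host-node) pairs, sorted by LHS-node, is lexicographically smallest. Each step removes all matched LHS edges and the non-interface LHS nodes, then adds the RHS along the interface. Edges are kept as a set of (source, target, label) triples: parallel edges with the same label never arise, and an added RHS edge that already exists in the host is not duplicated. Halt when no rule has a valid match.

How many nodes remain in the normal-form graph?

Answer: 2

Rewrite trace:
[0] host  ⇒  8 nodes, 3 edges  {3-p->3 5-p->5 7-p->7}
[1] R0 @ {0↦2, 1↦3, 2↦0}  ⇒  6 nodes, 2 edges  {5-p->5 7-p->7}
[2] R0 @ {0↦4, 1↦5, 2↦0}  ⇒  4 nodes, 1 edges  {7-p->7}
[3] R0 @ {0↦6, 1↦7, 2↦0}  ⇒  2 nodes, 0 edges  {∅}
normal form: no rule applies after step 3
NF nodes: {0:B, 1:C}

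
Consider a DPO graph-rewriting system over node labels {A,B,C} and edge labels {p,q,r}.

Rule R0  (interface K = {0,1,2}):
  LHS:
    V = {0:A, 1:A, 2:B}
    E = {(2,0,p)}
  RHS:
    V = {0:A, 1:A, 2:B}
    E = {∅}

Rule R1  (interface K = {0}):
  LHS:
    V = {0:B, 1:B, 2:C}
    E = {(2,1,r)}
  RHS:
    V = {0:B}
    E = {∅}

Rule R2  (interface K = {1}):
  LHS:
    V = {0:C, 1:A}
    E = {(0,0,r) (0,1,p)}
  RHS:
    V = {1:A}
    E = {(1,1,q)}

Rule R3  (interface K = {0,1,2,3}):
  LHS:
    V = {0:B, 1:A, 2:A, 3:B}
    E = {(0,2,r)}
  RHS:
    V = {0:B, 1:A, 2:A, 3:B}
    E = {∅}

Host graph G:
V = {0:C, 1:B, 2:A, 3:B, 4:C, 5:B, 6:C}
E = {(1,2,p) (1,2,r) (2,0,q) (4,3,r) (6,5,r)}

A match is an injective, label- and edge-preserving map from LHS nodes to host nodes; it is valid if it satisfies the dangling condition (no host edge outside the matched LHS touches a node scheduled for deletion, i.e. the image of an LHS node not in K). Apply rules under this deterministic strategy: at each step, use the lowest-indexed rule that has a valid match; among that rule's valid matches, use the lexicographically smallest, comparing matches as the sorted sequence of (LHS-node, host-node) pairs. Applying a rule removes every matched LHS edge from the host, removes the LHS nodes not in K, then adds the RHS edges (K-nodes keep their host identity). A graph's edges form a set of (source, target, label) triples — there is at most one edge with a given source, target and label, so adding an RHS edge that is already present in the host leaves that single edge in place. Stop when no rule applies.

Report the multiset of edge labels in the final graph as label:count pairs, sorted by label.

Answer: p:1 q:1 r:1

Derivation:
[0] host  ⇒  7 nodes, 5 edges  {1-p->2 1-r->2 2-q->0 4-r->3 6-r->5}
[1] R1 @ {0↦1, 1↦3, 2↦4}  ⇒  5 nodes, 4 edges  {1-p->2 1-r->2 2-q->0 6-r->5}
[2] R1 @ {0↦1, 1↦5, 2↦6}  ⇒  3 nodes, 3 edges  {1-p->2 1-r->2 2-q->0}
normal form: no rule applies after step 2
NF edges: [(1, 2, 'p'), (1, 2, 'r'), (2, 0, 'q')]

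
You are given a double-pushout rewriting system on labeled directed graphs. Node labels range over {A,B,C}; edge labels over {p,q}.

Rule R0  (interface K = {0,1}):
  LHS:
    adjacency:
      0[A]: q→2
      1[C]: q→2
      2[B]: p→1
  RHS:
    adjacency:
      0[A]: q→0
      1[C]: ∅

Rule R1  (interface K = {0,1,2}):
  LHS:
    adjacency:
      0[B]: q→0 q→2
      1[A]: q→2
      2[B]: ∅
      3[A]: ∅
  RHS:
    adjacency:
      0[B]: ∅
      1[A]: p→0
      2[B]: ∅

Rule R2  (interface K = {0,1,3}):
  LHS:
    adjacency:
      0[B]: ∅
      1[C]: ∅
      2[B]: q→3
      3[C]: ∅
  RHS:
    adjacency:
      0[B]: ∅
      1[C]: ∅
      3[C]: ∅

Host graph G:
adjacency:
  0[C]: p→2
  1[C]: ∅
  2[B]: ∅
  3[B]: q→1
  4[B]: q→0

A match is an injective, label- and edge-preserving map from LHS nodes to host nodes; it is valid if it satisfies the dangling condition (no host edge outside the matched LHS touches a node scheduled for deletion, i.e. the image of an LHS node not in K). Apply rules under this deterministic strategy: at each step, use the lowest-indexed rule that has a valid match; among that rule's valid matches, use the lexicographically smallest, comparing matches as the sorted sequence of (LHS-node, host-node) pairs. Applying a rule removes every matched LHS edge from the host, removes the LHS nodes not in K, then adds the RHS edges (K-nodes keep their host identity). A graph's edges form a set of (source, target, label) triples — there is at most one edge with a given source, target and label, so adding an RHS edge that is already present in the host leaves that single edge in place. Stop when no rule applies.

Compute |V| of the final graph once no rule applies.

Answer: 3

Steps:
start.  V:5 E:3  edges: 0-p->2 3-q->1 4-q->0
1. fire R2 via {0↦2, 1↦0, 2↦3, 3↦1}  →  V:4 E:2  edges: 0-p->2 4-q->0
2. fire R2 via {0↦2, 1↦1, 2↦4, 3↦0}  →  V:3 E:1  edges: 0-p->2
final graph: no rule applies after step 2
NF nodes: {0:C, 1:C, 2:B}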